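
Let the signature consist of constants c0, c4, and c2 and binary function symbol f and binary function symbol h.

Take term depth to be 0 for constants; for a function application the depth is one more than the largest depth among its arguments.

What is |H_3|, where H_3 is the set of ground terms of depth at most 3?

If N_k denotes the number of depth-≤k ground terms, the 3 constants give N_0 = 3, and each function symbol of arity r contributes N_{k-1}^r new terms at level k: N_k = 3 + N_{k-1}^2 + N_{k-1}^2.
N_0 = 3
N_1 = 3 + 3^2 + 3^2 = 21
N_2 = 3 + 21^2 + 21^2 = 885
N_3 = 3 + 885^2 + 885^2 = 1566453

1566453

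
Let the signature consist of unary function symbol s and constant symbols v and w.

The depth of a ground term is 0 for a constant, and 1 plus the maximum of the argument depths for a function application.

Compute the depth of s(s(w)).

depth(s(w)) = 1 + depth(w) = 1 + 0 = 1
depth(s(s(w))) = 1 + depth(s(w)) = 1 + 1 = 2

2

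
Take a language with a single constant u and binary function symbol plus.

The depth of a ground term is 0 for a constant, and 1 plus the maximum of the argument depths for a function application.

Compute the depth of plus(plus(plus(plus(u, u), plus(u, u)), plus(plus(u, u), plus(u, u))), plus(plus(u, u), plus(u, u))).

depth(plus(u, u)) = 1 + max(0, 0) = 1
depth(plus(plus(u, u), plus(u, u))) = 1 + max(1, 1) = 2
depth(plus(plus(plus(u, u), plus(u, u)), plus(plus(u, u), plus(u, u)))) = 1 + max(2, 2) = 3
depth(plus(plus(plus(plus(u, u), plus(u, u)), plus(plus(u, u), plus(u, u))), plus(plus(u, u), plus(u, u)))) = 1 + max(3, 2) = 4

4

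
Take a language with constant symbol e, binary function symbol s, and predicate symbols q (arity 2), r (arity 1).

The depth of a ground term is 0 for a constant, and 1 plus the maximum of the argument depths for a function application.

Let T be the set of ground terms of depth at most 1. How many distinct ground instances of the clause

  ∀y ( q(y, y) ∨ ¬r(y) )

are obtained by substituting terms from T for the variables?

Ground terms of depth ≤ 1:
  Let N_k = |{terms of depth ≤ k}|. Then N_0 = 1 and N_k = 1 + N_{k-1}^2 for k ≥ 1 (one summand per function symbol, arity giving the exponent).
  N_0 = 1
  N_1 = 1 + 1^2 = 2
So there are 2 ground terms available for substitution.
The clause has 1 distinct variable (y), which appears in the body. In the free term algebra distinct substitutions yield syntactically distinct ground instances.
Number of ground instances = 2.

2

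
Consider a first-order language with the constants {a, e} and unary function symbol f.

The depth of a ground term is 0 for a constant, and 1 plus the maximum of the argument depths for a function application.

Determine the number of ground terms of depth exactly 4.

If N_k denotes the number of depth-≤k ground terms, the 2 constants give N_0 = 2, and each function symbol of arity r contributes N_{k-1}^r new terms at level k: N_k = 2 + N_{k-1}.
N_0 = 2
N_1 = 2 + 2 = 4
N_2 = 2 + 4 = 6
N_3 = 2 + 6 = 8
N_4 = 2 + 8 = 10
Terms of depth exactly 4: N_4 − N_3 = 10 − 8 = 2.

2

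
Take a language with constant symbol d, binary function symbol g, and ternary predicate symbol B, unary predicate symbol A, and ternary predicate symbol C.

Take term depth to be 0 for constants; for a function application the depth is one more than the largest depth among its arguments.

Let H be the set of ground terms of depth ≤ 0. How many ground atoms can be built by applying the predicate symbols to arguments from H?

3

First count ground terms of depth ≤ 0.
Write N_k for the number of ground terms of depth ≤ k. A term of depth ≤ k is either a constant or a function symbol applied to arguments of depth ≤ k−1, so N_k = 1 + N_{k-1}^2.
N_0 = 1
So |H| = 1.
For each predicate symbol, the number of ground atoms is |H| raised to its arity; summing:
  B: 1^3 = 1;  A: 1;  C: 1^3 = 1
Total ground atoms: 1 + 1 + 1 = 3.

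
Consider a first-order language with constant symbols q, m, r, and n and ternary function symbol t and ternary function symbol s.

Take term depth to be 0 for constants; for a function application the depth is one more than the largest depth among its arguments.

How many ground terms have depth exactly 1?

Write N_k for the number of ground terms of depth ≤ k. A term of depth ≤ k is either a constant or a function symbol applied to arguments of depth ≤ k−1, so N_k = 4 + N_{k-1}^3 + N_{k-1}^3.
N_0 = 4
N_1 = 4 + 4^3 + 4^3 = 132
Terms of depth exactly 1: N_1 − N_0 = 132 − 4 = 128.

128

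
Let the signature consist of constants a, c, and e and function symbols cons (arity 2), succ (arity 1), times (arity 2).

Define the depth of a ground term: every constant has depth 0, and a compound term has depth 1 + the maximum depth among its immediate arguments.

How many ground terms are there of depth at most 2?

Count level by level. With function symbols cons/2, succ/1, times/2, the terms of depth ≤ k are the 3 constants together with each function applied to depth-≤(k−1) tuples, so N_k = 3 + N_{k-1}^2 + N_{k-1} + N_{k-1}^2.
N_0 = 3
N_1 = 3 + 3^2 + 3 + 3^2 = 24
N_2 = 3 + 24^2 + 24 + 24^2 = 1179

1179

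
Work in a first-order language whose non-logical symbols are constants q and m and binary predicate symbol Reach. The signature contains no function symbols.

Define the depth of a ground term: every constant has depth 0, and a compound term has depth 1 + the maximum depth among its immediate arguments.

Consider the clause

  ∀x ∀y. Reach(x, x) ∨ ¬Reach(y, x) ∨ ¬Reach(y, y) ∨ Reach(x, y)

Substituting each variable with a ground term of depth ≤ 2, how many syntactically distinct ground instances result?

4

Ground terms of depth ≤ 2:
  With no function symbols every ground term is a constant, so there are exactly 2 ground terms at every depth bound.
  N_0 = 2
  N_1 = 2
  N_2 = 2
  Explicitly: q, m.
So there are 2 ground terms available for substitution.
There are 2 variables to instantiate (x, y), each occurring in at least one literal, so different choices give different ground instances.
Number of ground instances = 2^2 = 4.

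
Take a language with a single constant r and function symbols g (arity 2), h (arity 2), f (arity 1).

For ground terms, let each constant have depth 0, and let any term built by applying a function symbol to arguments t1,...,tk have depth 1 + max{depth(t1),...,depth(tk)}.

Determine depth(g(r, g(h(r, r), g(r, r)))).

depth(h(r, r)) = 1 + max(0, 0) = 1
depth(g(r, r)) = 1 + max(0, 0) = 1
depth(g(h(r, r), g(r, r))) = 1 + max(1, 1) = 2
depth(g(r, g(h(r, r), g(r, r)))) = 1 + max(0, 2) = 3

3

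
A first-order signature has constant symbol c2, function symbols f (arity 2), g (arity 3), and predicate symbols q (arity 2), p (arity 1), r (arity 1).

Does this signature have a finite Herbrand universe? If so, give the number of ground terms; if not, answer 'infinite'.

The signature has at least one function symbol (f, arity 2) and at least one constant (c2).
Iterating f gives infinitely many distinct ground terms: c2, f(c2, c2), f(f(c2, c2), f(c2, c2)), ...
So the Herbrand universe is infinite.

infinite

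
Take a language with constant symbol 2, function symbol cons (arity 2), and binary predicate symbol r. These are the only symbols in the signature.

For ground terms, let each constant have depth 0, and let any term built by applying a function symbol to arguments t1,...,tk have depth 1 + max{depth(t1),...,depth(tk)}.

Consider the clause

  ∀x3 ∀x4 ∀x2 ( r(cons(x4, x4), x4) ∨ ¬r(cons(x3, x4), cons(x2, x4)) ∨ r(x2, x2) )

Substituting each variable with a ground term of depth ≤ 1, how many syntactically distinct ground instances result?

8

Ground terms of depth ≤ 1:
  Let N_k = |{terms of depth ≤ k}|. Then N_0 = 1 and N_k = 1 + N_{k-1}^2 for k ≥ 1 (one summand per function symbol, arity giving the exponent).
  N_0 = 1
  N_1 = 1 + 1^2 = 2
So there are 2 ground terms available for substitution.
The body mentions every one of the 3 quantified variables; since ground terms form a free algebra, no two substitutions collapse to the same formula.
Number of ground instances = 2^3 = 8.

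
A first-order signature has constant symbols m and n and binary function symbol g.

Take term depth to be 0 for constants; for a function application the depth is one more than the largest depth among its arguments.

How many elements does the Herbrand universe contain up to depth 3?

Let N_k count ground terms of depth at most k. Each non-constant term of depth ≤ k is some function symbol applied to depth-≤(k−1) arguments, giving N_k = 2 + N_{k-1}^2.
N_0 = 2
N_1 = 2 + 2^2 = 6
N_2 = 2 + 6^2 = 38
N_3 = 2 + 38^2 = 1446

1446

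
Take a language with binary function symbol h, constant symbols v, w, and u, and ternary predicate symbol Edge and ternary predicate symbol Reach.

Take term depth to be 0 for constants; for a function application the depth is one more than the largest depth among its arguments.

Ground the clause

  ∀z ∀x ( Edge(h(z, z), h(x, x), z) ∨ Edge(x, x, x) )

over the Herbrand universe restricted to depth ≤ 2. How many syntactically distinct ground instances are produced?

21609

Ground terms of depth ≤ 2:
  Let N_k = |{terms of depth ≤ k}|. Then N_0 = 3 and N_k = 3 + N_{k-1}^2 for k ≥ 1 (one summand per function symbol, arity giving the exponent).
  N_0 = 3
  N_1 = 3 + 3^2 = 12
  N_2 = 3 + 12^2 = 147
So there are 147 ground terms available for substitution.
There are 2 variables to instantiate (z, x), each occurring in at least one literal, so different choices give different ground instances.
Number of ground instances = 147^2 = 21609.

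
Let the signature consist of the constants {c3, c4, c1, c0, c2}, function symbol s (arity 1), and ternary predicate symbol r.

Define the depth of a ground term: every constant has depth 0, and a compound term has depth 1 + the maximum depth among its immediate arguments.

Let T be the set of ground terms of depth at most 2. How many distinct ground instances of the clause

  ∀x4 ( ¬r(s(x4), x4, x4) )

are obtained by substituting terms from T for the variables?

15

Ground terms of depth ≤ 2:
  If N_k denotes the number of depth-≤k ground terms, the 5 constants give N_0 = 5, and each function symbol of arity r contributes N_{k-1}^r new terms at level k: N_k = 5 + N_{k-1}.
  N_0 = 5
  N_1 = 5 + 5 = 10
  N_2 = 5 + 10 = 15
So there are 15 ground terms available for substitution.
The body mentions the single quantified variable x4; since ground terms form a free algebra, no two substitutions collapse to the same formula.
Number of ground instances = 15.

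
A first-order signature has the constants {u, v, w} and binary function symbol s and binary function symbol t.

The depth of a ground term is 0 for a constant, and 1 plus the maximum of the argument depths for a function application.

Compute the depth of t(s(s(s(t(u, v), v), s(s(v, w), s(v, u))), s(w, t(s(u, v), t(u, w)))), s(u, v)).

depth(t(u, v)) = 1 + max(0, 0) = 1
depth(s(t(u, v), v)) = 1 + max(1, 0) = 2
depth(s(v, w)) = 1 + max(0, 0) = 1
depth(s(v, u)) = 1 + max(0, 0) = 1
depth(s(s(v, w), s(v, u))) = 1 + max(1, 1) = 2
depth(s(s(t(u, v), v), s(s(v, w), s(v, u)))) = 1 + max(2, 2) = 3
depth(s(u, v)) = 1 + max(0, 0) = 1
depth(t(u, w)) = 1 + max(0, 0) = 1
depth(t(s(u, v), t(u, w))) = 1 + max(1, 1) = 2
depth(s(w, t(s(u, v), t(u, w)))) = 1 + max(0, 2) = 3
depth(s(s(s(t(u, v), v), s(s(v, w), s(v, u))), s(w, t(s(u, v), t(u, w))))) = 1 + max(3, 3) = 4
depth(t(s(s(s(t(u, v), v), s(s(v, w), s(v, u))), s(w, t(s(u, v), t(u, w)))), s(u, v))) = 1 + max(4, 1) = 5

5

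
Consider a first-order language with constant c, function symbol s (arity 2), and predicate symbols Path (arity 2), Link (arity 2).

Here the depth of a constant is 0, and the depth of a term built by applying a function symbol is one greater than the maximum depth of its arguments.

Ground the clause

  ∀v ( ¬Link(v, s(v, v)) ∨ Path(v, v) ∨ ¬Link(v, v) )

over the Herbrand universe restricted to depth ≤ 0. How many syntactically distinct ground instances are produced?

Ground terms of depth ≤ 0:
  Let N_k count ground terms of depth at most k. Each non-constant term of depth ≤ k is some function symbol applied to depth-≤(k−1) arguments, giving N_k = 1 + N_{k-1}^2.
  N_0 = 1
  Explicitly: c.
So there is exactly 1 ground term available for substitution.
The variable v ranges independently over the available ground terms, and distinct assignments produce distinct instances.
Number of ground instances = 1.

1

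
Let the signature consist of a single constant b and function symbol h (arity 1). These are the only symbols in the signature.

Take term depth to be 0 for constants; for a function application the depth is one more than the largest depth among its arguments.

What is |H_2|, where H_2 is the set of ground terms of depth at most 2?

3

Let N_k count ground terms of depth at most k. Each non-constant term of depth ≤ k is some function symbol applied to depth-≤(k−1) arguments, giving N_k = 1 + N_{k-1}.
N_0 = 1
N_1 = 1 + 1 = 2
N_2 = 1 + 2 = 3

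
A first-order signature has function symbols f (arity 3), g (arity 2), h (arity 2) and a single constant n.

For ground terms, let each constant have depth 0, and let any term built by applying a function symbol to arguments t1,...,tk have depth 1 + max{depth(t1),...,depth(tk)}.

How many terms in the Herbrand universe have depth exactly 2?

If N_k denotes the number of depth-≤k ground terms, the 1 constant gives N_0 = 1, and each function symbol of arity r contributes N_{k-1}^r new terms at level k: N_k = 1 + N_{k-1}^3 + N_{k-1}^2 + N_{k-1}^2.
N_0 = 1
N_1 = 1 + 1^3 + 1^2 + 1^2 = 4
N_2 = 1 + 4^3 + 4^2 + 4^2 = 97
Terms of depth exactly 2: N_2 − N_1 = 97 − 4 = 93.

93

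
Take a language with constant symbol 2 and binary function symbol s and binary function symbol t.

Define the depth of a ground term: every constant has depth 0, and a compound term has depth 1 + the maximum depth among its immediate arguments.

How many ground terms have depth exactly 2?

Let N_k = |{terms of depth ≤ k}|. Then N_0 = 1 and N_k = 1 + N_{k-1}^2 + N_{k-1}^2 for k ≥ 1 (one summand per function symbol, arity giving the exponent).
N_0 = 1
N_1 = 1 + 1^2 + 1^2 = 3
N_2 = 1 + 3^2 + 3^2 = 19
Terms of depth exactly 2: N_2 − N_1 = 19 − 3 = 16.

16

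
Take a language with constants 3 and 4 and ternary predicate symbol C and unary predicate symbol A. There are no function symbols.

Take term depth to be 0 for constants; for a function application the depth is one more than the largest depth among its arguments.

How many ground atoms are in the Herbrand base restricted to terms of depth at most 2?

First count ground terms of depth ≤ 2.
With no function symbols every ground term is a constant, so there are exactly 2 ground terms at every depth bound.
N_0 = 2
N_1 = 2
N_2 = 2
So |H| = 2.
Each predicate of arity r yields |H|^r ground atoms (one per choice of an r-tuple from H):
  C: 2^3 = 8;  A: 2
Total ground atoms: 8 + 2 = 10.

10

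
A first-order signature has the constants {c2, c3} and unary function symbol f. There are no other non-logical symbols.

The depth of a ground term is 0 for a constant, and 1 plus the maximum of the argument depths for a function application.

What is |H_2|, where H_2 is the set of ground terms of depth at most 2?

Write N_k for the number of ground terms of depth ≤ k. A term of depth ≤ k is either a constant or a function symbol applied to arguments of depth ≤ k−1, so N_k = 2 + N_{k-1}.
N_0 = 2
N_1 = 2 + 2 = 4
N_2 = 2 + 4 = 6
Explicitly: c2, c3, f(c2), f(c3), f(f(c2)), f(f(c3)).

6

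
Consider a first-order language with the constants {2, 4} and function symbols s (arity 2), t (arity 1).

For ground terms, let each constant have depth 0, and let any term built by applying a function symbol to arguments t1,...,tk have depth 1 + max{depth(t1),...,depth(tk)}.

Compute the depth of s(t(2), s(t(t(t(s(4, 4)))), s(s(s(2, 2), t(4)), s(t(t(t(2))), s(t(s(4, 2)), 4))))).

7

depth(t(2)) = 1 + depth(2) = 1 + 0 = 1
depth(s(4, 4)) = 1 + max(0, 0) = 1
depth(t(s(4, 4))) = 1 + depth(s(4, 4)) = 1 + 1 = 2
depth(t(t(s(4, 4)))) = 1 + depth(t(s(4, 4))) = 1 + 2 = 3
depth(t(t(t(s(4, 4))))) = 1 + depth(t(t(s(4, 4)))) = 1 + 3 = 4
depth(s(2, 2)) = 1 + max(0, 0) = 1
depth(t(4)) = 1 + depth(4) = 1 + 0 = 1
depth(s(s(2, 2), t(4))) = 1 + max(1, 1) = 2
depth(t(t(2))) = 1 + depth(t(2)) = 1 + 1 = 2
depth(t(t(t(2)))) = 1 + depth(t(t(2))) = 1 + 2 = 3
depth(s(4, 2)) = 1 + max(0, 0) = 1
depth(t(s(4, 2))) = 1 + depth(s(4, 2)) = 1 + 1 = 2
depth(s(t(s(4, 2)), 4)) = 1 + max(2, 0) = 3
depth(s(t(t(t(2))), s(t(s(4, 2)), 4))) = 1 + max(3, 3) = 4
depth(s(s(s(2, 2), t(4)), s(t(t(t(2))), s(t(s(4, 2)), 4)))) = 1 + max(2, 4) = 5
depth(s(t(t(t(s(4, 4)))), s(s(s(2, 2), t(4)), s(t(t(t(2))), s(t(s(4, 2)), 4))))) = 1 + max(4, 5) = 6
depth(s(t(2), s(t(t(t(s(4, 4)))), s(s(s(2, 2), t(4)), s(t(t(t(2))), s(t(s(4, 2)), 4)))))) = 1 + max(1, 6) = 7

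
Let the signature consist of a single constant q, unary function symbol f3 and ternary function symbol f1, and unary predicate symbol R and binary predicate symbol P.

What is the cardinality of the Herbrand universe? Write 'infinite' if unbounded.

The signature has at least one function symbol (f3, arity 1) and at least one constant (q).
Iterating f3 gives infinitely many distinct ground terms: q, f3(q), f3(f3(q)), ...
So the Herbrand universe is infinite.

infinite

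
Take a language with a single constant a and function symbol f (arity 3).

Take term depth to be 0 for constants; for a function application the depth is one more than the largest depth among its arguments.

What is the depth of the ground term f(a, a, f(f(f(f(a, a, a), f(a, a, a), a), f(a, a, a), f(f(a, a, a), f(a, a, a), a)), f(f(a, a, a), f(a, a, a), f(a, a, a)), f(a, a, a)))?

5

depth(f(a, a, a)) = 1 + max(0, 0, 0) = 1
depth(f(f(a, a, a), f(a, a, a), a)) = 1 + max(1, 1, 0) = 2
depth(f(f(f(a, a, a), f(a, a, a), a), f(a, a, a), f(f(a, a, a), f(a, a, a), a))) = 1 + max(2, 1, 2) = 3
depth(f(f(a, a, a), f(a, a, a), f(a, a, a))) = 1 + max(1, 1, 1) = 2
depth(f(f(f(f(a, a, a), f(a, a, a), a), f(a, a, a), f(f(a, a, a), f(a, a, a), a)), f(f(a, a, a), f(a, a, a), f(a, a, a)), f(a, a, a))) = 1 + max(3, 2, 1) = 4
depth(f(a, a, f(f(f(f(a, a, a), f(a, a, a), a), f(a, a, a), f(f(a, a, a), f(a, a, a), a)), f(f(a, a, a), f(a, a, a), f(a, a, a)), f(a, a, a)))) = 1 + max(0, 0, 4) = 5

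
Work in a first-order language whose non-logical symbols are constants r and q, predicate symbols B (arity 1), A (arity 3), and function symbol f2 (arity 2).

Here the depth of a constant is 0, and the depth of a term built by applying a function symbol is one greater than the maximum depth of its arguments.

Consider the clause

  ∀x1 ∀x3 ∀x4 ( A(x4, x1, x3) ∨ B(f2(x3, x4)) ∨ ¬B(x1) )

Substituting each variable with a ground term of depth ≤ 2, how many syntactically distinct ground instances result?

54872

Ground terms of depth ≤ 2:
  Count level by level. With function symbols f2/2, the terms of depth ≤ k are the 2 constants together with each function applied to depth-≤(k−1) tuples, so N_k = 2 + N_{k-1}^2.
  N_0 = 2
  N_1 = 2 + 2^2 = 6
  N_2 = 2 + 6^2 = 38
So there are 38 ground terms available for substitution.
Each of x1, x3, x4 ranges independently over the available ground terms, and distinct assignments produce distinct instances.
Number of ground instances = 38^3 = 54872.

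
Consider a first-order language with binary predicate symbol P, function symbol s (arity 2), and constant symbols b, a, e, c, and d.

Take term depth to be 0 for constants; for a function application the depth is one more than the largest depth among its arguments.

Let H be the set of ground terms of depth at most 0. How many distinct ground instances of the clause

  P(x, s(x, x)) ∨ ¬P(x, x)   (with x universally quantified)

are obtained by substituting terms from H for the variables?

5

Ground terms of depth ≤ 0:
  Let N_k count ground terms of depth at most k. Each non-constant term of depth ≤ k is some function symbol applied to depth-≤(k−1) arguments, giving N_k = 5 + N_{k-1}^2.
  N_0 = 5
So there are 5 ground terms available for substitution.
There is 1 variable to instantiate (x),  occurring in at least one literal, so different choices give different ground instances.
Number of ground instances = 5.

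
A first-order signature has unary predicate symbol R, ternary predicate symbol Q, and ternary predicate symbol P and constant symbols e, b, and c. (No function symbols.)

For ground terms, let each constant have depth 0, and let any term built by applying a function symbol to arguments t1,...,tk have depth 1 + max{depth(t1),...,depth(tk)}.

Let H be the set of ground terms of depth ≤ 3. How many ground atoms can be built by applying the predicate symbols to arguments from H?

57

First count ground terms of depth ≤ 3.
With no function symbols every ground term is a constant, so there are exactly 3 ground terms at every depth bound.
N_0 = 3
N_1 = 3
N_2 = 3
N_3 = 3
So |H| = 3.
A ground atom is a predicate applied to a tuple of terms from H, so the count is the sum over predicates of |H|^arity:
  R: 3;  Q: 3^3 = 27;  P: 3^3 = 27
Total ground atoms: 3 + 27 + 27 = 57.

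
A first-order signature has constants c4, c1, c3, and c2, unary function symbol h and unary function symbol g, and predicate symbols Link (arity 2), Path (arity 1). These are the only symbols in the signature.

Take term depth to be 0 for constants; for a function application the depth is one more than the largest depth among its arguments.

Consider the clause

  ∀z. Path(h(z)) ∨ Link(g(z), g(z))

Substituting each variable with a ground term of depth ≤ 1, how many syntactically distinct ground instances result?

Ground terms of depth ≤ 1:
  Count level by level. With function symbols h/1, g/1, the terms of depth ≤ k are the 4 constants together with each function applied to depth-≤(k−1) tuples, so N_k = 4 + N_{k-1} + N_{k-1}.
  N_0 = 4
  N_1 = 4 + 4 + 4 = 12
  Explicitly: c4, c1, c3, c2, h(c4), h(c1), h(c3), h(c2), g(c4), g(c1), g(c3), g(c2).
So there are 12 ground terms available for substitution.
The clause has 1 distinct variable (z), which appears in the body. In the free term algebra distinct substitutions yield syntactically distinct ground instances.
Number of ground instances = 12.

12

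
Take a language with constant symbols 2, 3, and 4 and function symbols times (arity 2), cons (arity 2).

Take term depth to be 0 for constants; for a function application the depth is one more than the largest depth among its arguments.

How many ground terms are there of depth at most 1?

21

Write N_k for the number of ground terms of depth ≤ k. A term of depth ≤ k is either a constant or a function symbol applied to arguments of depth ≤ k−1, so N_k = 3 + N_{k-1}^2 + N_{k-1}^2.
N_0 = 3
N_1 = 3 + 3^2 + 3^2 = 21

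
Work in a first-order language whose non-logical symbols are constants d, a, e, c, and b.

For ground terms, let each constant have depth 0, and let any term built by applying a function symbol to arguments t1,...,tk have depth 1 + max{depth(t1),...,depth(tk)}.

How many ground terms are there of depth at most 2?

5

With no function symbols every ground term is a constant, so there are exactly 5 ground terms at every depth bound.
N_0 = 5
N_1 = 5
N_2 = 5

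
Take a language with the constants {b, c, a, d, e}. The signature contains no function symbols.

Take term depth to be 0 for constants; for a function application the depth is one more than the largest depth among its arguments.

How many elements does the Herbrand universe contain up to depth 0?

With no function symbols every ground term is a constant, so there are exactly 5 ground terms at every depth bound.
N_0 = 5

5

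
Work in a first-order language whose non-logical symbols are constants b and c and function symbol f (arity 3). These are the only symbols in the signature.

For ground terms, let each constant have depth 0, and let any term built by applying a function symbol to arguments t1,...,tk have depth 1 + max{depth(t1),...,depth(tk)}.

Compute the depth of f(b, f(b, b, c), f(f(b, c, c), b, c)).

3

depth(f(b, b, c)) = 1 + max(0, 0, 0) = 1
depth(f(b, c, c)) = 1 + max(0, 0, 0) = 1
depth(f(f(b, c, c), b, c)) = 1 + max(1, 0, 0) = 2
depth(f(b, f(b, b, c), f(f(b, c, c), b, c))) = 1 + max(0, 1, 2) = 3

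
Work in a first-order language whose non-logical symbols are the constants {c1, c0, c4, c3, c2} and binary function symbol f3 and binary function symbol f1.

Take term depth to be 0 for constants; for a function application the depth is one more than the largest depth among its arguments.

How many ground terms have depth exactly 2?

6000

Count level by level. With function symbols f3/2, f1/2, the terms of depth ≤ k are the 5 constants together with each function applied to depth-≤(k−1) tuples, so N_k = 5 + N_{k-1}^2 + N_{k-1}^2.
N_0 = 5
N_1 = 5 + 5^2 + 5^2 = 55
N_2 = 5 + 55^2 + 55^2 = 6055
Terms of depth exactly 2: N_2 − N_1 = 6055 − 55 = 6000.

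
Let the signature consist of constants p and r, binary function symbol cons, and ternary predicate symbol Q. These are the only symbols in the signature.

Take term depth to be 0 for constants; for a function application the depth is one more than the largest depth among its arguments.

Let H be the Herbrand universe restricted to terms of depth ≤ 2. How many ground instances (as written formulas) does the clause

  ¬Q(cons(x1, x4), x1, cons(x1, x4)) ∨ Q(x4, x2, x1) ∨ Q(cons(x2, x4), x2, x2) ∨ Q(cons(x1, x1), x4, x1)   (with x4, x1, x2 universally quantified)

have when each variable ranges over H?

Ground terms of depth ≤ 2:
  Write N_k for the number of ground terms of depth ≤ k. A term of depth ≤ k is either a constant or a function symbol applied to arguments of depth ≤ k−1, so N_k = 2 + N_{k-1}^2.
  N_0 = 2
  N_1 = 2 + 2^2 = 6
  N_2 = 2 + 6^2 = 38
So there are 38 ground terms available for substitution.
The body mentions every one of the 3 quantified variables; since ground terms form a free algebra, no two substitutions collapse to the same formula.
Number of ground instances = 38^3 = 54872.

54872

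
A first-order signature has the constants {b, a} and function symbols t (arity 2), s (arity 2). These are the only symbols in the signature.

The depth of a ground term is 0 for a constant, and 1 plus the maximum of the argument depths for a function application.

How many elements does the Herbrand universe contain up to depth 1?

Count level by level. With function symbols t/2, s/2, the terms of depth ≤ k are the 2 constants together with each function applied to depth-≤(k−1) tuples, so N_k = 2 + N_{k-1}^2 + N_{k-1}^2.
N_0 = 2
N_1 = 2 + 2^2 + 2^2 = 10

10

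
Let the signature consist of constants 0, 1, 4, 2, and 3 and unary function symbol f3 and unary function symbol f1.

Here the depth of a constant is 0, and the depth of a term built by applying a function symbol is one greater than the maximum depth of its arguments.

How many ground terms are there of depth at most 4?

Let N_k = |{terms of depth ≤ k}|. Then N_0 = 5 and N_k = 5 + N_{k-1} + N_{k-1} for k ≥ 1 (one summand per function symbol, arity giving the exponent).
N_0 = 5
N_1 = 5 + 5 + 5 = 15
N_2 = 5 + 15 + 15 = 35
N_3 = 5 + 35 + 35 = 75
N_4 = 5 + 75 + 75 = 155

155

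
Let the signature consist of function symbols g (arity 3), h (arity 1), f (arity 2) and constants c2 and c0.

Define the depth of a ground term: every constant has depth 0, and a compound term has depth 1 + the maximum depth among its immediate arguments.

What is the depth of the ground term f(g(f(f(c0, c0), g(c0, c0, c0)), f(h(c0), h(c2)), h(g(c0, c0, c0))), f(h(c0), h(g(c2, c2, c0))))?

4

depth(f(c0, c0)) = 1 + max(0, 0) = 1
depth(g(c0, c0, c0)) = 1 + max(0, 0, 0) = 1
depth(f(f(c0, c0), g(c0, c0, c0))) = 1 + max(1, 1) = 2
depth(h(c0)) = 1 + depth(c0) = 1 + 0 = 1
depth(h(c2)) = 1 + depth(c2) = 1 + 0 = 1
depth(f(h(c0), h(c2))) = 1 + max(1, 1) = 2
depth(h(g(c0, c0, c0))) = 1 + depth(g(c0, c0, c0)) = 1 + 1 = 2
depth(g(f(f(c0, c0), g(c0, c0, c0)), f(h(c0), h(c2)), h(g(c0, c0, c0)))) = 1 + max(2, 2, 2) = 3
depth(g(c2, c2, c0)) = 1 + max(0, 0, 0) = 1
depth(h(g(c2, c2, c0))) = 1 + depth(g(c2, c2, c0)) = 1 + 1 = 2
depth(f(h(c0), h(g(c2, c2, c0)))) = 1 + max(1, 2) = 3
depth(f(g(f(f(c0, c0), g(c0, c0, c0)), f(h(c0), h(c2)), h(g(c0, c0, c0))), f(h(c0), h(g(c2, c2, c0))))) = 1 + max(3, 3) = 4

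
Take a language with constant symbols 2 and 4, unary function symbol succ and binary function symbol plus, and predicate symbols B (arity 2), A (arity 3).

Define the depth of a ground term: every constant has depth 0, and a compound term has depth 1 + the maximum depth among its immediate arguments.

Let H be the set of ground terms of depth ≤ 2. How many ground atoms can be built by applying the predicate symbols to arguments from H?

First count ground terms of depth ≤ 2.
Let N_k = |{terms of depth ≤ k}|. Then N_0 = 2 and N_k = 2 + N_{k-1} + N_{k-1}^2 for k ≥ 1 (one summand per function symbol, arity giving the exponent).
N_0 = 2
N_1 = 2 + 2 + 2^2 = 8
N_2 = 2 + 8 + 8^2 = 74
So |H| = 74.
A ground atom is a predicate applied to a tuple of terms from H, so the count is the sum over predicates of |H|^arity:
  B: 74^2 = 5476;  A: 74^3 = 405224
Total ground atoms: 5476 + 405224 = 410700.

410700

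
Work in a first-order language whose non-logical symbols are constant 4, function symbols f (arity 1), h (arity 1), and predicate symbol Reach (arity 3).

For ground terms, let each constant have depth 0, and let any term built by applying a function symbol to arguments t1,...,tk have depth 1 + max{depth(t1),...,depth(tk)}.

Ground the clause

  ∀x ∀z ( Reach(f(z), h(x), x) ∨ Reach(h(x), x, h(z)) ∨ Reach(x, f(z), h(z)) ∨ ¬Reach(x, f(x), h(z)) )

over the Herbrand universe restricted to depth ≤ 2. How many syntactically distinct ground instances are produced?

Ground terms of depth ≤ 2:
  Write N_k for the number of ground terms of depth ≤ k. A term of depth ≤ k is either a constant or a function symbol applied to arguments of depth ≤ k−1, so N_k = 1 + N_{k-1} + N_{k-1}.
  N_0 = 1
  N_1 = 1 + 1 + 1 = 3
  N_2 = 1 + 3 + 3 = 7
So there are 7 ground terms available for substitution.
Each of x, z ranges independently over the available ground terms, and distinct assignments produce distinct instances.
Number of ground instances = 7^2 = 49.

49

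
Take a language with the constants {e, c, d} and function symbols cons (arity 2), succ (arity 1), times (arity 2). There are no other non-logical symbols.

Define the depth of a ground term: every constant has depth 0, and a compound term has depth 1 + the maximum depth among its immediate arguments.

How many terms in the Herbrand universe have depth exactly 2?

Write N_k for the number of ground terms of depth ≤ k. A term of depth ≤ k is either a constant or a function symbol applied to arguments of depth ≤ k−1, so N_k = 3 + N_{k-1}^2 + N_{k-1} + N_{k-1}^2.
N_0 = 3
N_1 = 3 + 3^2 + 3 + 3^2 = 24
N_2 = 3 + 24^2 + 24 + 24^2 = 1179
Terms of depth exactly 2: N_2 − N_1 = 1179 − 24 = 1155.

1155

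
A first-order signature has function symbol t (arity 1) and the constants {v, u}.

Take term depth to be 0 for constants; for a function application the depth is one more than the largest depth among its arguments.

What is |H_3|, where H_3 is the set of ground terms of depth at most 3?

8

Let N_k = |{terms of depth ≤ k}|. Then N_0 = 2 and N_k = 2 + N_{k-1} for k ≥ 1 (one summand per function symbol, arity giving the exponent).
N_0 = 2
N_1 = 2 + 2 = 4
N_2 = 2 + 4 = 6
N_3 = 2 + 6 = 8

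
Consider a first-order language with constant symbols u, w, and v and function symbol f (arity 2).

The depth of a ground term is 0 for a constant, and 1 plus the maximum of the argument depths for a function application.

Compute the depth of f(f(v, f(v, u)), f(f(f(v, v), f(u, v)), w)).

4

depth(f(v, u)) = 1 + max(0, 0) = 1
depth(f(v, f(v, u))) = 1 + max(0, 1) = 2
depth(f(v, v)) = 1 + max(0, 0) = 1
depth(f(u, v)) = 1 + max(0, 0) = 1
depth(f(f(v, v), f(u, v))) = 1 + max(1, 1) = 2
depth(f(f(f(v, v), f(u, v)), w)) = 1 + max(2, 0) = 3
depth(f(f(v, f(v, u)), f(f(f(v, v), f(u, v)), w))) = 1 + max(2, 3) = 4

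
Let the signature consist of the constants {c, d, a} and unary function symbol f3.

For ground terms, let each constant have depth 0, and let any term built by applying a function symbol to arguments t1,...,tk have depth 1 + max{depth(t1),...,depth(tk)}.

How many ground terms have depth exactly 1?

3

Count level by level. With function symbols f3/1, the terms of depth ≤ k are the 3 constants together with each function applied to depth-≤(k−1) tuples, so N_k = 3 + N_{k-1}.
N_0 = 3
N_1 = 3 + 3 = 6
Terms of depth exactly 1: N_1 − N_0 = 6 − 3 = 3.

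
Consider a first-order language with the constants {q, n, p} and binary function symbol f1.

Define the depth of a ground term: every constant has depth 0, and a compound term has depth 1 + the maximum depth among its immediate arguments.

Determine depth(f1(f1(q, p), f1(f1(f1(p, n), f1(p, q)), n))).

depth(f1(q, p)) = 1 + max(0, 0) = 1
depth(f1(p, n)) = 1 + max(0, 0) = 1
depth(f1(p, q)) = 1 + max(0, 0) = 1
depth(f1(f1(p, n), f1(p, q))) = 1 + max(1, 1) = 2
depth(f1(f1(f1(p, n), f1(p, q)), n)) = 1 + max(2, 0) = 3
depth(f1(f1(q, p), f1(f1(f1(p, n), f1(p, q)), n))) = 1 + max(1, 3) = 4

4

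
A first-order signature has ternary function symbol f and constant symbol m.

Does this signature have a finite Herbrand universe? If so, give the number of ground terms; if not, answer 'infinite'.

infinite

The signature has at least one function symbol (f, arity 3) and at least one constant (m).
Iterating f gives infinitely many distinct ground terms: m, f(m, m, m), f(f(m, m, m), f(m, m, m), f(m, m, m)), ...
So the Herbrand universe is infinite.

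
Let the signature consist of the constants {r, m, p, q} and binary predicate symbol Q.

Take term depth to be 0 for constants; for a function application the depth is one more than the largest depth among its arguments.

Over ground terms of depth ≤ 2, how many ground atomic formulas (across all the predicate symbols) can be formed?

First count ground terms of depth ≤ 2.
With no function symbols every ground term is a constant, so there are exactly 4 ground terms at every depth bound.
N_0 = 4
N_1 = 4
N_2 = 4
Explicitly: r, m, p, q.
So |H| = 4.
Ground atoms are formed by filling each argument slot of a predicate with a term from H, so an r-ary predicate gives |H|^r atoms:
  Q: 4^2 = 16
Total ground atoms: 16.

16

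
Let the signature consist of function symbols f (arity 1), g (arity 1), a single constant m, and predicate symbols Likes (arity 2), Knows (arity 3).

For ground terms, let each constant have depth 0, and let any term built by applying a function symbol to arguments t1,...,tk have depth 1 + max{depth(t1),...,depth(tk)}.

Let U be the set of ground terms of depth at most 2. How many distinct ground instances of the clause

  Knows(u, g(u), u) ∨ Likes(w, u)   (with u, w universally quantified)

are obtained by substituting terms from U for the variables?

49

Ground terms of depth ≤ 2:
  Count level by level. With function symbols f/1, g/1, the terms of depth ≤ k are the 1 constant together with each function applied to depth-≤(k−1) tuples, so N_k = 1 + N_{k-1} + N_{k-1}.
  N_0 = 1
  N_1 = 1 + 1 + 1 = 3
  N_2 = 1 + 3 + 3 = 7
  Explicitly: m, f(m), f(f(m)), f(g(m)), g(m), g(f(m)), g(g(m)).
So there are 7 ground terms available for substitution.
The clause has 2 distinct variables (u, w), each appearing in the body. In the free term algebra distinct substitutions yield syntactically distinct ground instances.
Number of ground instances = 7^2 = 49.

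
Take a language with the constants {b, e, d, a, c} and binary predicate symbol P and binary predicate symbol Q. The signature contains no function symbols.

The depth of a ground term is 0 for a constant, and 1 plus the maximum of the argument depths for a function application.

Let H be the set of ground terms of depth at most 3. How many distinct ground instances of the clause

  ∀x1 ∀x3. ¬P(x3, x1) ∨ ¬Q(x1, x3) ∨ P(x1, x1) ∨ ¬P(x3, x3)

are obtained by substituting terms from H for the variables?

25

Ground terms of depth ≤ 3:
  With no function symbols every ground term is a constant, so there are exactly 5 ground terms at every depth bound.
  N_0 = 5
  N_1 = 5
  N_2 = 5
  N_3 = 5
  Explicitly: b, e, d, a, c.
So there are 5 ground terms available for substitution.
The body mentions every one of the 2 quantified variables; since ground terms form a free algebra, no two substitutions collapse to the same formula.
Number of ground instances = 5^2 = 25.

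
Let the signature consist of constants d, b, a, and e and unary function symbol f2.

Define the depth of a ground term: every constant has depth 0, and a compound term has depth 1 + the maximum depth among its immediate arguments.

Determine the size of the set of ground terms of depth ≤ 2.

Let N_k = |{terms of depth ≤ k}|. Then N_0 = 4 and N_k = 4 + N_{k-1} for k ≥ 1 (one summand per function symbol, arity giving the exponent).
N_0 = 4
N_1 = 4 + 4 = 8
N_2 = 4 + 8 = 12
Explicitly: d, b, a, e, f2(d), f2(b), f2(a), f2(e), f2(f2(d)), f2(f2(b)), f2(f2(a)), f2(f2(e)).

12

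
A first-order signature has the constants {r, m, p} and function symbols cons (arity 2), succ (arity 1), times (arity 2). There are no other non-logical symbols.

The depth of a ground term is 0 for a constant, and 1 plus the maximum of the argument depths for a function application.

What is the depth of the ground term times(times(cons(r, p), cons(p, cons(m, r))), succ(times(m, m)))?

4

depth(cons(r, p)) = 1 + max(0, 0) = 1
depth(cons(m, r)) = 1 + max(0, 0) = 1
depth(cons(p, cons(m, r))) = 1 + max(0, 1) = 2
depth(times(cons(r, p), cons(p, cons(m, r)))) = 1 + max(1, 2) = 3
depth(times(m, m)) = 1 + max(0, 0) = 1
depth(succ(times(m, m))) = 1 + depth(times(m, m)) = 1 + 1 = 2
depth(times(times(cons(r, p), cons(p, cons(m, r))), succ(times(m, m)))) = 1 + max(3, 2) = 4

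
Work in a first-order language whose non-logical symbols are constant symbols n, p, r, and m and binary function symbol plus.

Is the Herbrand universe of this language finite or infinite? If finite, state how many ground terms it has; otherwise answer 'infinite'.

infinite

The signature has at least one function symbol (plus, arity 2) and at least one constant (n).
Iterating plus gives infinitely many distinct ground terms: n, plus(n, n), plus(plus(n, n), plus(n, n)), ...
So the Herbrand universe is infinite.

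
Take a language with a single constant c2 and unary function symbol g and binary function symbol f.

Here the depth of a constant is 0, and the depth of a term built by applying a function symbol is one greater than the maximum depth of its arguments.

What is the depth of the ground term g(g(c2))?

2

depth(g(c2)) = 1 + depth(c2) = 1 + 0 = 1
depth(g(g(c2))) = 1 + depth(g(c2)) = 1 + 1 = 2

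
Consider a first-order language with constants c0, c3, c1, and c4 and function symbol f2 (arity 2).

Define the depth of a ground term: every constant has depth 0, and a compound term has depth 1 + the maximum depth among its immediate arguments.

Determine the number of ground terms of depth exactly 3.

162816

Let N_k count ground terms of depth at most k. Each non-constant term of depth ≤ k is some function symbol applied to depth-≤(k−1) arguments, giving N_k = 4 + N_{k-1}^2.
N_0 = 4
N_1 = 4 + 4^2 = 20
N_2 = 4 + 20^2 = 404
N_3 = 4 + 404^2 = 163220
Terms of depth exactly 3: N_3 − N_2 = 163220 − 404 = 162816.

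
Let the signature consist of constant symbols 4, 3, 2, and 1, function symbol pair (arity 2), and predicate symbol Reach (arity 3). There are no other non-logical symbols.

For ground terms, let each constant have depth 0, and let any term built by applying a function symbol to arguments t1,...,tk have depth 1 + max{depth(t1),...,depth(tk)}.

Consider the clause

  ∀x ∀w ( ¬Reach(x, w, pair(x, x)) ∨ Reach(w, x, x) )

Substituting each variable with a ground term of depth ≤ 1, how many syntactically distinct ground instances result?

Ground terms of depth ≤ 1:
  Let N_k = |{terms of depth ≤ k}|. Then N_0 = 4 and N_k = 4 + N_{k-1}^2 for k ≥ 1 (one summand per function symbol, arity giving the exponent).
  N_0 = 4
  N_1 = 4 + 4^2 = 20
So there are 20 ground terms available for substitution.
Each of x, w ranges independently over the available ground terms, and distinct assignments produce distinct instances.
Number of ground instances = 20^2 = 400.

400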